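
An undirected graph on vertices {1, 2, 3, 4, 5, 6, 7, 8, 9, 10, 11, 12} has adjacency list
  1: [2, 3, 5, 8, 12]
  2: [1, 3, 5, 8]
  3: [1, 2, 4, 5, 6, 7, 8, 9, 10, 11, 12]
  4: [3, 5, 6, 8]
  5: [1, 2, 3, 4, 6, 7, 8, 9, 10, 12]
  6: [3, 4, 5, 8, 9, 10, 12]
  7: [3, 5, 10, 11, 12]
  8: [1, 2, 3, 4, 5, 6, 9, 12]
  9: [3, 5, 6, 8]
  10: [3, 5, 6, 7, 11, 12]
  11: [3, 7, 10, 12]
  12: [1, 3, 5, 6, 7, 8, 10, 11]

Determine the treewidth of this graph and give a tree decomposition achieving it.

Treewidth 4.
Bags: B1 = {1, 3, 5, 8, 12}  B2 = {3, 5, 6, 8, 12}  B3 = {3, 4, 5, 6, 8}  B4 = {3, 5, 6, 10, 12}  B5 = {3, 5, 7, 10, 12}  B6 = {3, 5, 6, 8, 9}  B7 = {3, 7, 10, 11, 12}  B8 = {1, 2, 3, 5, 8}
Tree: B1–B2, B2–B3, B2–B4, B4–B5, B3–B6, B5–B7, B1–B8

Each bag holds 5 vertices, so the decomposition has width 4, which upper-bounds the treewidth. On the other hand G contains the 5-clique {3, 7, 10, 11, 12}. A clique must lie in a single bag of any decomposition, so no decomposition can have width below 4. Therefore the treewidth is 4.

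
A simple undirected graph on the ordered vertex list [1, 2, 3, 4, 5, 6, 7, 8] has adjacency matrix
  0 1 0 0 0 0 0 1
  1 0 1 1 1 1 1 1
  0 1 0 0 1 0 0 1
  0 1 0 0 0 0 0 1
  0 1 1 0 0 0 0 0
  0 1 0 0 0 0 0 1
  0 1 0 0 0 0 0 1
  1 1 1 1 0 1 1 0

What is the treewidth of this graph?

A width-2 tree decomposition is:
Bags: B1 = {2, 4, 8}  B2 = {2, 3, 8}  B3 = {2, 3, 5}  B4 = {1, 2, 8}  B5 = {2, 7, 8}  B6 = {2, 6, 8}
Tree: B1–B2, B2–B3, B1–B4, B1–B5, B2–B6
Every bag has size at most 3, so the width is 3 − 1 = 2 and tw(G) ≤ 2. On the other hand G contains the 3-clique {1, 2, 8}. A clique must lie in a single bag of any decomposition, so no decomposition can have width below 2. Therefore the treewidth is 2.

2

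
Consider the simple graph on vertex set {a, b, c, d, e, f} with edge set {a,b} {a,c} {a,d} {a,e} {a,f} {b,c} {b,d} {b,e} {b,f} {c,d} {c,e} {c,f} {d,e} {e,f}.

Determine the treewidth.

A width-4 tree decomposition is:
Bags: B1 = {a, b, c, d, e}  B2 = {a, b, c, e, f}
Tree: B1–B2
Every bag has size at most 5, so the width is 5 − 1 = 4 and tw(G) ≤ 4. On the other hand G contains the 5-clique {a, b, c, d, e}. A clique must lie in a single bag of any decomposition, so no decomposition can have width below 4. Therefore the treewidth is 4.

4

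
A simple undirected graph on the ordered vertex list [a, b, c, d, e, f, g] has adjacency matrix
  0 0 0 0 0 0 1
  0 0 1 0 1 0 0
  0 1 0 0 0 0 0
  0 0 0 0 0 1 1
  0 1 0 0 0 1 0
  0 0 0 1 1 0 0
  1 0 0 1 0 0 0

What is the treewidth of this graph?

1

A width-1 tree decomposition is:
Bags: B1 = {b, c}  B2 = {b, e}  B3 = {e, f}  B4 = {d, f}  B5 = {d, g}  B6 = {a, g}
Tree: B1–B2, B2–B3, B3–B4, B4–B5, B5–B6
Every bag has size at most 2, so the width is 2 − 1 = 1 and tw(G) ≤ 1. Since G has at least one edge (e.g. c–b), it is not an edgeless graph, so tw(G) ≥ 1. The upper and lower bounds meet at 1, so that is the treewidth.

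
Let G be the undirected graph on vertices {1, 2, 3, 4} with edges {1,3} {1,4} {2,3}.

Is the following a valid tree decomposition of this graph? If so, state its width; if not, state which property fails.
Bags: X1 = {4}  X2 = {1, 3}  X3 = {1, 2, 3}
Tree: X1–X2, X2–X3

No — edge (1,4) lies in no bag.

A tree decomposition must satisfy three properties: every vertex lies in some bag; for every edge, both endpoints lie together in some bag; and for every vertex, the bags containing it form a connected subtree. Here edge (1,4) lies in no bag, so the decomposition is invalid.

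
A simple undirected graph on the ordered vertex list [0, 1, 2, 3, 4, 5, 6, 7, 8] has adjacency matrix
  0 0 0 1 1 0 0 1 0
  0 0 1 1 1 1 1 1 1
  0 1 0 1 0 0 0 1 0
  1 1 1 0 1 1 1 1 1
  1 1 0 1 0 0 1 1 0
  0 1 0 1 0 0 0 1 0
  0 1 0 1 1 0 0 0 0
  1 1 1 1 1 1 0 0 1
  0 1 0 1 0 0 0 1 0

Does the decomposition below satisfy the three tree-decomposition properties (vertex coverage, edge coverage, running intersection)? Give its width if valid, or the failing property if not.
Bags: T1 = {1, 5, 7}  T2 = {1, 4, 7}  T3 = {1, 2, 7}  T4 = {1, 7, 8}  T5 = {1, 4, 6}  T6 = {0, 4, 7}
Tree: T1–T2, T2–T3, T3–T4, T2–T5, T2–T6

A tree decomposition must satisfy three properties: every vertex lies in some bag; for every edge, both endpoints lie together in some bag; and for every vertex, the bags containing it form a connected subtree. Here vertex 3 appears in no bag, so the decomposition is invalid.

No — vertex 3 appears in no bag.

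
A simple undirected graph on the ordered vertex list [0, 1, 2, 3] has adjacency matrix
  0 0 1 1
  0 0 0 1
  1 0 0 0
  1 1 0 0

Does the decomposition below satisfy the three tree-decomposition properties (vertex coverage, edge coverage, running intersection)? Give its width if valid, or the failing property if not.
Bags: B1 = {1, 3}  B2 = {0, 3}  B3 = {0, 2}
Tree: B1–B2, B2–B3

Checking the three conditions: (i) the bags cover all of {0, 1, 2, 3}; (ii) for each edge, some bag contains both endpoints; (iii) the bags containing any fixed vertex form a subtree. All hold, so the decomposition is valid with width 2 − 1 = 1.

Yes; width 1.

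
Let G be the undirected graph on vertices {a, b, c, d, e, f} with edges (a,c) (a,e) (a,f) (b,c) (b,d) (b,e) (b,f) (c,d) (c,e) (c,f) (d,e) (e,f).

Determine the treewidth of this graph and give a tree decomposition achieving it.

Treewidth 3.
One such decomposition:
Bags: B1 = {b, c, d, e}  B2 = {b, c, e, f}  B3 = {a, c, e, f}
Tree: B1–B2, B2–B3

Every bag has size at most 4, so the width is 4 − 1 = 3 and tw(G) ≤ 3. Conversely, {b, c, d, e} is a clique of size 4, and the vertices of any clique must share a bag in every tree decomposition; so some bag has ≥ 4 vertices and tw(G) ≥ 3. Combining the bounds, tw(G) = 3.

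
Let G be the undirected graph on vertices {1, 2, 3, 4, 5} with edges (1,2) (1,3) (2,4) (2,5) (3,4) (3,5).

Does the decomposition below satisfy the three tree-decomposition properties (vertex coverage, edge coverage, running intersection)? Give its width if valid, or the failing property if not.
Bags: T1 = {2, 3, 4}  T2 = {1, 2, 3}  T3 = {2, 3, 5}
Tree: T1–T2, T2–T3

Yes; width 2.

Checking the three conditions: (i) the bags cover all of {1, 2, 3, 4, 5}; (ii) for each edge, some bag contains both endpoints; (iii) the bags containing any fixed vertex form a subtree. All hold, so the decomposition is valid with width 3 − 1 = 2.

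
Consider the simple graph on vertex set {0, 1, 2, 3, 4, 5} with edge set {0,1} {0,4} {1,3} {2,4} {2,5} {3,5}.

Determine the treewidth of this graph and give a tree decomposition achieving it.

Treewidth 2.
Bags: B1 = {0, 1, 4}  B2 = {1, 2, 4}  B3 = {1, 2, 5}  B4 = {1, 3, 5}
Tree: B1–B2, B2–B3, B3–B4

Every bag has size at most 3, so the width is 3 − 1 = 2 and tw(G) ≤ 2. For the lower bound, G contains the cycle 1–0–4–2–5–3–1, so G is not a forest; only forests have treewidth ≤ 1, hence tw(G) ≥ 2. Combining the bounds, tw(G) = 2.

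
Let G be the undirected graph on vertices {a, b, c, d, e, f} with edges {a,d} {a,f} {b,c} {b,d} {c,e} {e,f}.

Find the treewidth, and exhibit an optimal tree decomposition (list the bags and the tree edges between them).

Treewidth 2.
One such decomposition:
Bags: B1 = {b, c, d}  B2 = {a, c, d}  B3 = {a, c, f}  B4 = {c, e, f}
Tree: B1–B2, B2–B3, B3–B4

Each bag holds 3 vertices, so the decomposition has width 2, which upper-bounds the treewidth. For the lower bound, G contains the cycle c–b–d–a–f–e–c, so G is not a forest; only forests have treewidth ≤ 1, hence tw(G) ≥ 2. Combining the bounds, tw(G) = 2.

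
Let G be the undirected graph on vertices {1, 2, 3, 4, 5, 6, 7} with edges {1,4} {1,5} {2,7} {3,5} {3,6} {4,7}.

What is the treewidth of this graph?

A width-1 tree decomposition is:
Bags: B1 = {2, 7}  B2 = {4, 7}  B3 = {1, 4}  B4 = {1, 5}  B5 = {3, 5}  B6 = {3, 6}
Tree: B1–B2, B2–B3, B3–B4, B4–B5, B5–B6
Every bag has size at most 2, so the width is 2 − 1 = 1 and tw(G) ≤ 1. Any graph with an edge has treewidth ≥ 1, and G has the edge 2–7. The upper and lower bounds meet at 1, so that is the treewidth.

1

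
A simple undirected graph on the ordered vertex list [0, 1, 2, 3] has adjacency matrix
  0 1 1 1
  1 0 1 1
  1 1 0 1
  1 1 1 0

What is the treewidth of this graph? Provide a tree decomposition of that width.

Treewidth 3.
Bags: B1 = {0, 1, 2, 3}
Tree: (single bag)

A single bag containing all 4 vertices is trivially a valid decomposition of width 3. For the lower bound, the 4 vertices {0, 1, 2, 3} are pairwise adjacent, and any tree decomposition puts a clique entirely inside one bag — forcing width ≥ 3. Combining the bounds, tw(G) = 3.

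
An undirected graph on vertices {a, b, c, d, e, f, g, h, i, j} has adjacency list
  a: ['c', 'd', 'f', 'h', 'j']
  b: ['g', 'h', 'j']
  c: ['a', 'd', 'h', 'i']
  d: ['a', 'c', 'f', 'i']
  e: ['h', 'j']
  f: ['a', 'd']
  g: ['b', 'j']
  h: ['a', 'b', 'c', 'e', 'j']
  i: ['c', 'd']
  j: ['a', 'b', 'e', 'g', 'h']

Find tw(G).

2

A width-2 tree decomposition is:
Bags: B1 = {b, h, j}  B2 = {a, h, j}  B3 = {e, h, j}  B4 = {b, g, j}  B5 = {a, c, h}  B6 = {a, c, d}  B7 = {a, d, f}  B8 = {c, d, i}
Tree: B1–B2, B2–B3, B1–B4, B2–B5, B5–B6, B6–B7, B6–B8
Each bag holds 3 vertices, so the decomposition has width 2, which upper-bounds the treewidth. Conversely, {a, c, d} is a clique of size 3, and the vertices of any clique must share a bag in every tree decomposition; so some bag has ≥ 3 vertices and tw(G) ≥ 2. Hence tw(G) = 2 exactly.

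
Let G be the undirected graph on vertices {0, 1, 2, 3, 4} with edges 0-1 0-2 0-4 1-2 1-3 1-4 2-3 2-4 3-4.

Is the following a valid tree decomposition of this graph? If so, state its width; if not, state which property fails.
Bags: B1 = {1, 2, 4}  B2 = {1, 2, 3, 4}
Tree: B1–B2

No — vertex 0 appears in no bag.

A tree decomposition must satisfy three properties: every vertex lies in some bag; for every edge, both endpoints lie together in some bag; and for every vertex, the bags containing it form a connected subtree. Here vertex 0 appears in no bag, so the decomposition is invalid.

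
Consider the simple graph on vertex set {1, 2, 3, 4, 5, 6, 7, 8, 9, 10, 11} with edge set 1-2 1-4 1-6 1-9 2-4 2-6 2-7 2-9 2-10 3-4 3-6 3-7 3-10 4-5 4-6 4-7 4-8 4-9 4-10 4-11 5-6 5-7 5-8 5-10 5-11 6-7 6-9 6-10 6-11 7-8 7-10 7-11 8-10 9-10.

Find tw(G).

4

A width-4 tree decomposition is:
Bags: B1 = {4, 5, 6, 7, 10}  B2 = {3, 4, 6, 7, 10}  B3 = {2, 4, 6, 7, 10}  B4 = {4, 5, 6, 7, 11}  B5 = {2, 4, 6, 9, 10}  B6 = {4, 5, 7, 8, 10}  B7 = {1, 2, 4, 6, 9}
Tree: B1–B2, B2–B3, B1–B4, B3–B5, B1–B6, B5–B7
The largest bag has 5 vertices, giving width 4; this decomposition certifies tw(G) ≤ 4. On the other hand G contains the 5-clique {4, 5, 7, 8, 10}. A clique must lie in a single bag of any decomposition, so no decomposition can have width below 4. The upper and lower bounds meet at 4, so that is the treewidth.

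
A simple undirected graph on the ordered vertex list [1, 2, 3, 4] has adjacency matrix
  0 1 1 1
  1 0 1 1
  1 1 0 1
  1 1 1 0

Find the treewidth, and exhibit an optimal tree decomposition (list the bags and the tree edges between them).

Treewidth 3.
Bags: B1 = {1, 2, 3, 4}
Tree: (single bag)

A single bag containing all 4 vertices is trivially a valid decomposition of width 3. For the lower bound, the 4 vertices {1, 2, 3, 4} are pairwise adjacent, and any tree decomposition puts a clique entirely inside one bag — forcing width ≥ 3. The upper and lower bounds meet at 3, so that is the treewidth.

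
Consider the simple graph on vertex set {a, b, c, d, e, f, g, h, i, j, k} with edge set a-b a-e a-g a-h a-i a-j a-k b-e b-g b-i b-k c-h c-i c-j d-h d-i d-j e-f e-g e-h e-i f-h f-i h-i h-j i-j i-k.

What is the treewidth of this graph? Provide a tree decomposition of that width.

Treewidth 3.
One such decomposition:
Bags: B1 = {a, b, e, i}  B2 = {a, e, h, i}  B3 = {e, f, h, i}  B4 = {a, h, i, j}  B5 = {c, h, i, j}  B6 = {a, b, i, k}  B7 = {d, h, i, j}  B8 = {a, b, e, g}
Tree: B1–B2, B2–B3, B2–B4, B4–B5, B1–B6, B5–B7, B1–B8

Every bag has size at most 4, so the width is 4 − 1 = 3 and tw(G) ≤ 3. For the lower bound, the 4 vertices {a, b, e, g} are pairwise adjacent, and any tree decomposition puts a clique entirely inside one bag — forcing width ≥ 3. The upper and lower bounds meet at 3, so that is the treewidth.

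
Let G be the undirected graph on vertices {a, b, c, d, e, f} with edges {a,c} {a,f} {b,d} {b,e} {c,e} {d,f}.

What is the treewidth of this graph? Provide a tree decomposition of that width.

Every bag has size at most 3, so the width is 3 − 1 = 2 and tw(G) ≤ 2. Since d–b–e–c–a–f–d is a cycle in G, G is not acyclic. Forests are exactly the graphs of treewidth ≤ 1, so tw(G) ≥ 2. Combining the bounds, tw(G) = 2.

Treewidth 2.
Bags: B1 = {b, d, e}  B2 = {c, d, e}  B3 = {a, c, d}  B4 = {a, d, f}
Tree: B1–B2, B2–B3, B3–B4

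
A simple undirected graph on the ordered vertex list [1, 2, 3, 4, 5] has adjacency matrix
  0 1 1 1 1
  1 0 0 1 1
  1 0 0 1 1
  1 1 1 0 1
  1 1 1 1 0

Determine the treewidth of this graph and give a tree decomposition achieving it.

Treewidth 3.
One optimal decomposition is:
Bags: B1 = {1, 3, 4, 5}  B2 = {1, 2, 4, 5}
Tree: B1–B2

Every bag has size at most 4, so the width is 4 − 1 = 3 and tw(G) ≤ 3. For the lower bound, the 4 vertices {1, 2, 4, 5} are pairwise adjacent, and any tree decomposition puts a clique entirely inside one bag — forcing width ≥ 3. The upper and lower bounds meet at 3, so that is the treewidth.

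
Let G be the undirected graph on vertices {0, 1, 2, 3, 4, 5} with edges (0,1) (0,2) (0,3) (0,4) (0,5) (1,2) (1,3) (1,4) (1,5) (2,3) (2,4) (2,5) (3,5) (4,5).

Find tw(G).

A width-4 tree decomposition is:
Bags: B1 = {0, 1, 2, 3, 5}  B2 = {0, 1, 2, 4, 5}
Tree: B1–B2
Every bag has size at most 5, so the width is 5 − 1 = 4 and tw(G) ≤ 4. On the other hand G contains the 5-clique {0, 1, 2, 3, 5}. A clique must lie in a single bag of any decomposition, so no decomposition can have width below 4. Combining the bounds, tw(G) = 4.

4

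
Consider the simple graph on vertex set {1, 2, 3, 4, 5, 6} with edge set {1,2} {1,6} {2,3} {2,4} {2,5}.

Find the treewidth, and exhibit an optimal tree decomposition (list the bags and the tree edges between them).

Treewidth 1.
One such decomposition:
Bags: B1 = {2, 5}  B2 = {2, 4}  B3 = {2, 3}  B4 = {1, 2}  B5 = {1, 6}
Tree: B1–B2, B1–B3, B2–B4, B4–B5

Each bag holds 2 vertices, so the decomposition has width 1, which upper-bounds the treewidth. Any graph with an edge has treewidth ≥ 1, and G has the edge 5–2. Combining the bounds, tw(G) = 1.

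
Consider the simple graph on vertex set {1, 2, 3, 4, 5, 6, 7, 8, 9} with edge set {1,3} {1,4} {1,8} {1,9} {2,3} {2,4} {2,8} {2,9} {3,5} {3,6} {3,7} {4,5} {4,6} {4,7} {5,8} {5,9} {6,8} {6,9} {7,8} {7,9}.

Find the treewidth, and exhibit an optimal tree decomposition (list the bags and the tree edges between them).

Every bag has size at most 5, so the width is 5 − 1 = 4 and tw(G) ≤ 4. For the lower bound: the 5 vertex sets {7,9}, {4,6}, {1,3}, {8}, {2} are disjoint, each induces a connected subgraph, and every pair is joined by at least one edge of G. Contracting each set to a single vertex therefore yields K_{5} as a minor, and since treewidth is minor-monotone, tw(G) ≥ tw(K_{5}) = 4. Hence tw(G) = 4 exactly.

Treewidth 4.
Bags: B1 = {3, 4, 7, 8, 9}  B2 = {3, 4, 6, 8, 9}  B3 = {1, 3, 4, 8, 9}  B4 = {2, 3, 4, 8, 9}  B5 = {3, 4, 5, 8, 9}
Tree: B1–B2, B2–B3, B3–B4, B4–B5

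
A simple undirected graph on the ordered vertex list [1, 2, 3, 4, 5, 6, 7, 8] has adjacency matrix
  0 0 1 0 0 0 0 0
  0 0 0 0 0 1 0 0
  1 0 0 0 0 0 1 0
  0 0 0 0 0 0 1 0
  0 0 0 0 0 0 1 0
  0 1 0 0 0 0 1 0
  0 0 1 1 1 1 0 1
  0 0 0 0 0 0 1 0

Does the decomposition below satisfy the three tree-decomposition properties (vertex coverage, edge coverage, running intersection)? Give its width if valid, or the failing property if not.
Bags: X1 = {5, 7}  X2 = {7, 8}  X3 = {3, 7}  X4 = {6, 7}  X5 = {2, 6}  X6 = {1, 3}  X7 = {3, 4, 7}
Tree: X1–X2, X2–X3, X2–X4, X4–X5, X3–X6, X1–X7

No — bags containing vertex 3 are not connected in the tree.

A tree decomposition must satisfy three properties: every vertex lies in some bag; for every edge, both endpoints lie together in some bag; and for every vertex, the bags containing it form a connected subtree. Here bags containing vertex 3 are not connected in the tree, so the decomposition is invalid.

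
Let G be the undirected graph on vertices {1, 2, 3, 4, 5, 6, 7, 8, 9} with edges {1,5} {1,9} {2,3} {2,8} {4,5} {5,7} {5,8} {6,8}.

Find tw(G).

1

A width-1 tree decomposition is:
Bags: B1 = {5, 8}  B2 = {6, 8}  B3 = {4, 5}  B4 = {1, 5}  B5 = {1, 9}  B6 = {2, 8}  B7 = {2, 3}  B8 = {5, 7}
Tree: B1–B2, B1–B3, B3–B4, B4–B5, B2–B6, B6–B7, B4–B8
The largest bag has 2 vertices, giving width 1; this decomposition certifies tw(G) ≤ 1. Since G has at least one edge (e.g. 8–5), it is not an edgeless graph, so tw(G) ≥ 1. The upper and lower bounds meet at 1, so that is the treewidth.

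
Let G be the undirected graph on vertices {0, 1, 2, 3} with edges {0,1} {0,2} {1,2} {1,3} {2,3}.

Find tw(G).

A width-2 tree decomposition is:
Bags: B1 = {1, 2, 3}  B2 = {0, 1, 2}
Tree: B1–B2
Every bag has size at most 3, so the width is 3 − 1 = 2 and tw(G) ≤ 2. For the lower bound, the 3 vertices {0, 1, 2} are pairwise adjacent, and any tree decomposition puts a clique entirely inside one bag — forcing width ≥ 2. Hence tw(G) = 2 exactly.

2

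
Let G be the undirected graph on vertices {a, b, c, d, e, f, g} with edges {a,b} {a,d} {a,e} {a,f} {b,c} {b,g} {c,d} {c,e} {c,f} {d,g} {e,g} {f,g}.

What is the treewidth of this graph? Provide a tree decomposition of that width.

Every bag has size at most 4, so the width is 4 − 1 = 3 and tw(G) ≤ 3. For the lower bound: the 4 vertex sets {e,g}, {a,d}, {c}, {b} are disjoint, each induces a connected subgraph, and every pair is joined by at least one edge of G. Contracting each set to a single vertex therefore yields K_{4} as a minor, and since treewidth is minor-monotone, tw(G) ≥ tw(K_{4}) = 3. Combining the bounds, tw(G) = 3.

Treewidth 3.
One such decomposition:
Bags: B1 = {a, c, e, g}  B2 = {a, c, d, g}  B3 = {a, b, c, g}  B4 = {a, c, f, g}
Tree: B1–B2, B2–B3, B3–B4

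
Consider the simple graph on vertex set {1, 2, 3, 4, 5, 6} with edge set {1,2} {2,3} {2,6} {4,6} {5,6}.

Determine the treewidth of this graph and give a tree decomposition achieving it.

Treewidth 1.
One optimal decomposition is:
Bags: B1 = {5, 6}  B2 = {4, 6}  B3 = {2, 6}  B4 = {1, 2}  B5 = {2, 3}
Tree: B1–B2, B2–B3, B3–B4, B4–B5

Every bag has size at most 2, so the width is 2 − 1 = 1 and tw(G) ≤ 1. Any graph with an edge has treewidth ≥ 1, and G has the edge 5–6. Hence tw(G) = 1 exactly.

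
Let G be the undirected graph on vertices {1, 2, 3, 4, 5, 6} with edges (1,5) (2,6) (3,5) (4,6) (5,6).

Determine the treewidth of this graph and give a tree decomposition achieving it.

Every bag has size at most 2, so the width is 2 − 1 = 1 and tw(G) ≤ 1. Any graph with an edge has treewidth ≥ 1, and G has the edge 5–3. The upper and lower bounds meet at 1, so that is the treewidth.

Treewidth 1.
One optimal decomposition is:
Bags: B1 = {3, 5}  B2 = {5, 6}  B3 = {1, 5}  B4 = {4, 6}  B5 = {2, 6}
Tree: B1–B2, B2–B3, B2–B4, B4–B5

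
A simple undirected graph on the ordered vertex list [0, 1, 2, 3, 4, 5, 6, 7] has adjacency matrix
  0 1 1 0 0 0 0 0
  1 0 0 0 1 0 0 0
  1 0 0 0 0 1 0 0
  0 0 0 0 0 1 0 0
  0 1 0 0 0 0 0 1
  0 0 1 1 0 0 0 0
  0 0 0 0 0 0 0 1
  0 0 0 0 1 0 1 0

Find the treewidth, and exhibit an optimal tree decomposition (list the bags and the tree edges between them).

Treewidth 1.
Bags: B1 = {3, 5}  B2 = {2, 5}  B3 = {0, 2}  B4 = {0, 1}  B5 = {1, 4}  B6 = {4, 7}  B7 = {6, 7}
Tree: B1–B2, B2–B3, B3–B4, B4–B5, B5–B6, B6–B7

Each bag holds 2 vertices, so the decomposition has width 1, which upper-bounds the treewidth. G has an edge, so its treewidth is at least 1. The upper and lower bounds meet at 1, so that is the treewidth.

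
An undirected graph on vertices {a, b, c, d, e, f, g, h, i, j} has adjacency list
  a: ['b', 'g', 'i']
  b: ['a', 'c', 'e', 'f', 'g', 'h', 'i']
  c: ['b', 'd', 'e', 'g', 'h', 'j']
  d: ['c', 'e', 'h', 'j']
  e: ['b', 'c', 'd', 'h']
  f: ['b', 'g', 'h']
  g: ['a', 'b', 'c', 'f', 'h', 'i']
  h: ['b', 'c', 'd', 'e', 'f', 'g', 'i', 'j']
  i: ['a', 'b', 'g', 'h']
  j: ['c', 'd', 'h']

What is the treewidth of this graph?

3

A width-3 tree decomposition is:
Bags: B1 = {b, g, h, i}  B2 = {b, c, g, h}  B3 = {b, f, g, h}  B4 = {b, c, e, h}  B5 = {c, d, e, h}  B6 = {c, d, h, j}  B7 = {a, b, g, i}
Tree: B1–B2, B1–B3, B2–B4, B4–B5, B5–B6, B1–B7
The largest bag has 4 vertices, giving width 3; this decomposition certifies tw(G) ≤ 3. On the other hand G contains the 4-clique {c, d, h, j}. A clique must lie in a single bag of any decomposition, so no decomposition can have width below 3. Hence tw(G) = 3 exactly.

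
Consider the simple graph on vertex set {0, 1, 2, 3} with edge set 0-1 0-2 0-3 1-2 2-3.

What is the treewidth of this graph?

2

A width-2 tree decomposition is:
Bags: B1 = {0, 1, 2}  B2 = {0, 2, 3}
Tree: B1–B2
Every bag has size at most 3, so the width is 3 − 1 = 2 and tw(G) ≤ 2. Conversely, {0, 1, 2} is a clique of size 3, and the vertices of any clique must share a bag in every tree decomposition; so some bag has ≥ 3 vertices and tw(G) ≥ 2. Hence tw(G) = 2 exactly.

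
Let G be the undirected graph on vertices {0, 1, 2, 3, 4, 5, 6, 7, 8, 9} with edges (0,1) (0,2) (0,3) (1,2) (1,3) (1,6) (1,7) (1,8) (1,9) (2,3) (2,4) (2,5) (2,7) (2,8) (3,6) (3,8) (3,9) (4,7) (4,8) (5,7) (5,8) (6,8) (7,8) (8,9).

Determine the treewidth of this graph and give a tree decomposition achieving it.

Treewidth 3.
Bags: B1 = {1, 3, 8, 9}  B2 = {1, 2, 3, 8}  B3 = {1, 2, 7, 8}  B4 = {2, 4, 7, 8}  B5 = {0, 1, 2, 3}  B6 = {1, 3, 6, 8}  B7 = {2, 5, 7, 8}
Tree: B1–B2, B2–B3, B3–B4, B2–B5, B1–B6, B4–B7

The largest bag has 4 vertices, giving width 3; this decomposition certifies tw(G) ≤ 3. For the lower bound, the 4 vertices {0, 1, 2, 3} are pairwise adjacent, and any tree decomposition puts a clique entirely inside one bag — forcing width ≥ 3. Hence tw(G) = 3 exactly.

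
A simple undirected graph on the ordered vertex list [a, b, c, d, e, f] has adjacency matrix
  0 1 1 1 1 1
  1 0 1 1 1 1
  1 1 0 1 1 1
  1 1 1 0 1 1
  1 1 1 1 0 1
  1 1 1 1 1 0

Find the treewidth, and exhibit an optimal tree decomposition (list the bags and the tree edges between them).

Treewidth 5.
One optimal decomposition is:
Bags: B1 = {a, b, c, d, e, f}
Tree: (single bag)

A single bag containing all 6 vertices is trivially a valid decomposition of width 5. For the lower bound, the 6 vertices {a, b, c, d, e, f} are pairwise adjacent, and any tree decomposition puts a clique entirely inside one bag — forcing width ≥ 5. Hence tw(G) = 5 exactly.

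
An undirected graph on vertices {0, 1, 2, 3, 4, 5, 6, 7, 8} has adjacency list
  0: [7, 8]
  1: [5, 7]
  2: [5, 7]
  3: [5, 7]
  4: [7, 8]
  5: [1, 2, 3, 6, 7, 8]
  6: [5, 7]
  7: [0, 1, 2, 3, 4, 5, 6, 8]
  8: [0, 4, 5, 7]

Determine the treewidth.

2

A width-2 tree decomposition is:
Bags: B1 = {5, 7, 8}  B2 = {1, 5, 7}  B3 = {2, 5, 7}  B4 = {4, 7, 8}  B5 = {0, 7, 8}  B6 = {3, 5, 7}  B7 = {5, 6, 7}
Tree: B1–B2, B1–B3, B1–B4, B1–B5, B3–B6, B2–B7
Each bag holds 3 vertices, so the decomposition has width 2, which upper-bounds the treewidth. For the lower bound, the 3 vertices {0, 7, 8} are pairwise adjacent, and any tree decomposition puts a clique entirely inside one bag — forcing width ≥ 2. Combining the bounds, tw(G) = 2.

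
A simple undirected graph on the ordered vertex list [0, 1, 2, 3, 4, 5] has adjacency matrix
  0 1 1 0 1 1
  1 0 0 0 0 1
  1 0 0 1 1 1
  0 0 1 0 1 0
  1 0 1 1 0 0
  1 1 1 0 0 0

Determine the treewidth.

2

A width-2 tree decomposition is:
Bags: B1 = {2, 3, 4}  B2 = {0, 2, 4}  B3 = {0, 2, 5}  B4 = {0, 1, 5}
Tree: B1–B2, B2–B3, B3–B4
Every bag has size at most 3, so the width is 3 − 1 = 2 and tw(G) ≤ 2. For the lower bound, the 3 vertices {0, 1, 5} are pairwise adjacent, and any tree decomposition puts a clique entirely inside one bag — forcing width ≥ 2. Combining the bounds, tw(G) = 2.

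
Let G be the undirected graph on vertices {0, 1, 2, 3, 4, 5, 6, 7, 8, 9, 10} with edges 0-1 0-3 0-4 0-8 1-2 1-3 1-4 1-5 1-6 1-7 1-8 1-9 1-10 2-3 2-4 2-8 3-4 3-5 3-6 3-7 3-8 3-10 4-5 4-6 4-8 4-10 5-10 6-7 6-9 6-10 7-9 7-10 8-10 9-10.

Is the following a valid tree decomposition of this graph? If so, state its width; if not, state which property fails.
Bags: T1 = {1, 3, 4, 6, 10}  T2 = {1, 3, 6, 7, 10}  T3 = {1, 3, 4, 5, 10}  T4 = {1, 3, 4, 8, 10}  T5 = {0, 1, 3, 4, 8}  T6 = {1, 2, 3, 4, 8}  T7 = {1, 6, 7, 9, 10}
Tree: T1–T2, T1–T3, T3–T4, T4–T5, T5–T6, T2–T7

Yes; width 4.

Checking the three conditions: (i) the bags cover all of {0, 1, 2, 3, 4, 5, 6, 7, 8, 9, 10}; (ii) for each edge, some bag contains both endpoints; (iii) the bags containing any fixed vertex form a subtree. All hold, so the decomposition is valid with width 5 − 1 = 4.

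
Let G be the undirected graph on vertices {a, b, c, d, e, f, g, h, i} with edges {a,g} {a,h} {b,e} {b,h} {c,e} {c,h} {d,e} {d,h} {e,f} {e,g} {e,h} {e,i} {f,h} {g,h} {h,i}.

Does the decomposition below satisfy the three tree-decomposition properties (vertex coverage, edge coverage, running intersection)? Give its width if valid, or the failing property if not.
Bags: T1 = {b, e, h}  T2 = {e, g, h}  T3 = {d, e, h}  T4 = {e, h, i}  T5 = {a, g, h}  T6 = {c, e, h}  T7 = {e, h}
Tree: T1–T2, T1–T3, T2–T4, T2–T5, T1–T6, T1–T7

No — vertex f appears in no bag.

A tree decomposition must satisfy three properties: every vertex lies in some bag; for every edge, both endpoints lie together in some bag; and for every vertex, the bags containing it form a connected subtree. Here vertex f appears in no bag, so the decomposition is invalid.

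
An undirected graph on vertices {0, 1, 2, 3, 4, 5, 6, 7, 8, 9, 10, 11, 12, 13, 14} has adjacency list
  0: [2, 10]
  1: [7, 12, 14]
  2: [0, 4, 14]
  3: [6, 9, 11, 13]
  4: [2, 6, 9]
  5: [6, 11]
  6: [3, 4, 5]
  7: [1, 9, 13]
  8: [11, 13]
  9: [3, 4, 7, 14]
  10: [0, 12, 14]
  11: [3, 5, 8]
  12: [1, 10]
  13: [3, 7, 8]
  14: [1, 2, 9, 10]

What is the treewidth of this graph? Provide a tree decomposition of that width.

Treewidth 3.
One such decomposition:
Bags: B1 = {5, 6, 8, 11}  B2 = {3, 6, 8, 11}  B3 = {3, 6, 8, 13}  B4 = {3, 4, 6, 13}  B5 = {3, 4, 9, 13}  B6 = {4, 7, 9, 13}  B7 = {2, 4, 7, 9}  B8 = {2, 7, 9, 14}  B9 = {1, 2, 7, 14}  B10 = {0, 1, 2, 14}  B11 = {0, 1, 10, 14}  B12 = {0, 1, 10, 12}
Tree: B1–B2, B2–B3, B3–B4, B4–B5, B5–B6, B6–B7, B7–B8, B8–B9, B9–B10, B10–B11, B11–B12

Every bag has size at most 4, so the width is 4 − 1 = 3 and tw(G) ≤ 3. For the lower bound: the 4 vertex sets {5,8,11}, {6}, {3}, {4,7,9,13} are disjoint, each induces a connected subgraph, and every pair is joined by at least one edge of G. Contracting each set to a single vertex therefore yields K_{4} as a minor, and since treewidth is minor-monotone, tw(G) ≥ tw(K_{4}) = 3. Hence tw(G) = 3 exactly.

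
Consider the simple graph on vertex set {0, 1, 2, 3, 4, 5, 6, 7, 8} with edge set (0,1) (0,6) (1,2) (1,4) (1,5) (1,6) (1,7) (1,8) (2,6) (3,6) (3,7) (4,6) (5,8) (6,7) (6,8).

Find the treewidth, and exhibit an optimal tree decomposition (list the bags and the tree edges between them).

Treewidth 2.
One such decomposition:
Bags: B1 = {1, 2, 6}  B2 = {1, 6, 8}  B3 = {1, 4, 6}  B4 = {0, 1, 6}  B5 = {1, 5, 8}  B6 = {1, 6, 7}  B7 = {3, 6, 7}
Tree: B1–B2, B1–B3, B1–B4, B2–B5, B1–B6, B6–B7

The largest bag has 3 vertices, giving width 2; this decomposition certifies tw(G) ≤ 2. Conversely, {1, 5, 8} is a clique of size 3, and the vertices of any clique must share a bag in every tree decomposition; so some bag has ≥ 3 vertices and tw(G) ≥ 2. Hence tw(G) = 2 exactly.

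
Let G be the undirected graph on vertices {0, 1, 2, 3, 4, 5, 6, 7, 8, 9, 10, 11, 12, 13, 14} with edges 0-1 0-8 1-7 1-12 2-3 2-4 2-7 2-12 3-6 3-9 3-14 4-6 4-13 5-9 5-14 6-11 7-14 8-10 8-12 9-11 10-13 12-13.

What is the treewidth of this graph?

3

A width-3 tree decomposition is:
Bags: B1 = {0, 1, 8, 10}  B2 = {1, 8, 10, 12}  B3 = {1, 10, 12, 13}  B4 = {1, 7, 12, 13}  B5 = {2, 7, 12, 13}  B6 = {2, 4, 7, 13}  B7 = {2, 4, 7, 14}  B8 = {2, 3, 4, 14}  B9 = {3, 4, 6, 14}  B10 = {3, 5, 6, 14}  B11 = {3, 5, 6, 9}  B12 = {5, 6, 9, 11}
Tree: B1–B2, B2–B3, B3–B4, B4–B5, B5–B6, B6–B7, B7–B8, B8–B9, B9–B10, B10–B11, B11–B12
Each bag holds 4 vertices, so the decomposition has width 3, which upper-bounds the treewidth. For the lower bound: the 4 vertex sets {0,8,10}, {1}, {12}, {2,4,7,13} are disjoint, each induces a connected subgraph, and every pair is joined by at least one edge of G. Contracting each set to a single vertex therefore yields K_{4} as a minor, and since treewidth is minor-monotone, tw(G) ≥ tw(K_{4}) = 3. Therefore the treewidth is 3.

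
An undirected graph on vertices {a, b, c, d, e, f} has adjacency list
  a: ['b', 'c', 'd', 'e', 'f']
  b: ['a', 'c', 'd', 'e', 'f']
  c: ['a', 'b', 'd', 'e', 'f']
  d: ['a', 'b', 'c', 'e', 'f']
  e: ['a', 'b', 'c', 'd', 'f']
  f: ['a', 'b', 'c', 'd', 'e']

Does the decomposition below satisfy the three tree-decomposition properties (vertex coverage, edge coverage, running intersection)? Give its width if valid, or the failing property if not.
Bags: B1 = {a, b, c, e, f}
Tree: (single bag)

A tree decomposition must satisfy three properties: every vertex lies in some bag; for every edge, both endpoints lie together in some bag; and for every vertex, the bags containing it form a connected subtree. Here vertex d appears in no bag, so the decomposition is invalid.

No — vertex d appears in no bag.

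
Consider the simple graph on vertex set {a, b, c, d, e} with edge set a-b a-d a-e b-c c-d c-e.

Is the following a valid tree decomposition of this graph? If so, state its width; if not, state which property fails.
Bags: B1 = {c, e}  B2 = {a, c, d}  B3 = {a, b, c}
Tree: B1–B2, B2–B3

No — edge (a,e) lies in no bag.

A tree decomposition must satisfy three properties: every vertex lies in some bag; for every edge, both endpoints lie together in some bag; and for every vertex, the bags containing it form a connected subtree. Here edge (a,e) lies in no bag, so the decomposition is invalid.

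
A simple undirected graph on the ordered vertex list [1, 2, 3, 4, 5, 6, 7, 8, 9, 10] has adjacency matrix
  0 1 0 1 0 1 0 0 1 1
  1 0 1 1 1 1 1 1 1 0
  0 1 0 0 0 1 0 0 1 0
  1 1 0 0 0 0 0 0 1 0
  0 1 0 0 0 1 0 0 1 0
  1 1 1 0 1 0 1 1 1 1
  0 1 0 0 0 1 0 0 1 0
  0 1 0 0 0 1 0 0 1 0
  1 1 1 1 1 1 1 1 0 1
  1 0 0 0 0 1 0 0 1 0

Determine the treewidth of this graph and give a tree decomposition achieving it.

Treewidth 3.
Bags: B1 = {2, 3, 6, 9}  B2 = {2, 6, 7, 9}  B3 = {2, 5, 6, 9}  B4 = {1, 2, 6, 9}  B5 = {1, 6, 9, 10}  B6 = {2, 6, 8, 9}  B7 = {1, 2, 4, 9}
Tree: B1–B2, B2–B3, B1–B4, B4–B5, B1–B6, B4–B7

Every bag has size at most 4, so the width is 4 − 1 = 3 and tw(G) ≤ 3. On the other hand G contains the 4-clique {1, 2, 4, 9}. A clique must lie in a single bag of any decomposition, so no decomposition can have width below 3. The upper and lower bounds meet at 3, so that is the treewidth.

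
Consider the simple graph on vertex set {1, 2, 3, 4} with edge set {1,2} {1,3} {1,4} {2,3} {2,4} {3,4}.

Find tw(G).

3

A width-3 tree decomposition is:
Bags: B1 = {1, 2, 3, 4}
Tree: (single bag)
With just one bag of size 4, the width is 4 − 1 = 3, so tw(G) ≤ 3. For the lower bound, the 4 vertices {1, 2, 3, 4} are pairwise adjacent, and any tree decomposition puts a clique entirely inside one bag — forcing width ≥ 3. Combining the bounds, tw(G) = 3.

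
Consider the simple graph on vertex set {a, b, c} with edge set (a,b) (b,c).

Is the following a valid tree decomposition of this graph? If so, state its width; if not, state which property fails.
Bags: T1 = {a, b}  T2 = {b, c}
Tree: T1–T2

Checking the three conditions: (i) the bags cover all of {a, b, c}; (ii) for each edge, some bag contains both endpoints; (iii) the bags containing any fixed vertex form a subtree. All hold, so the decomposition is valid with width 2 − 1 = 1.

Yes; width 1.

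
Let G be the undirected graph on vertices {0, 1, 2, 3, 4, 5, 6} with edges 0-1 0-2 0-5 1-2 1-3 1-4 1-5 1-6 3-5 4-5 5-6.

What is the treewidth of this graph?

2

A width-2 tree decomposition is:
Bags: B1 = {1, 5, 6}  B2 = {0, 1, 5}  B3 = {0, 1, 2}  B4 = {1, 4, 5}  B5 = {1, 3, 5}
Tree: B1–B2, B2–B3, B2–B4, B4–B5
Each bag holds 3 vertices, so the decomposition has width 2, which upper-bounds the treewidth. For the lower bound, the 3 vertices {0, 1, 2} are pairwise adjacent, and any tree decomposition puts a clique entirely inside one bag — forcing width ≥ 2. The upper and lower bounds meet at 2, so that is the treewidth.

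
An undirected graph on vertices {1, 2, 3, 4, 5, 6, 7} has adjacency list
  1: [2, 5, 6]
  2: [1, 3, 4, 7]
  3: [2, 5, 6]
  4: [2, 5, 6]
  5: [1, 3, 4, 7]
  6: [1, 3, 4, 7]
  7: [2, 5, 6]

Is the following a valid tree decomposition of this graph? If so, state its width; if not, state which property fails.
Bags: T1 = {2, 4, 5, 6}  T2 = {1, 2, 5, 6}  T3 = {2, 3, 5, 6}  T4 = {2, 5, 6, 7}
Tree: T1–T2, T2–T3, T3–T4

Vertex coverage: the bags together contain {1, 2, 3, 4, 5, 6, 7}, the full vertex set. Edge coverage: each edge of G has both endpoints in at least one bag. Running intersection: for every vertex, the bags containing it form a connected subtree. All three properties hold, so this is a valid tree decomposition of width max|bag| − 1 = 3, and hence tw(G) ≤ 3.

Yes; width 3.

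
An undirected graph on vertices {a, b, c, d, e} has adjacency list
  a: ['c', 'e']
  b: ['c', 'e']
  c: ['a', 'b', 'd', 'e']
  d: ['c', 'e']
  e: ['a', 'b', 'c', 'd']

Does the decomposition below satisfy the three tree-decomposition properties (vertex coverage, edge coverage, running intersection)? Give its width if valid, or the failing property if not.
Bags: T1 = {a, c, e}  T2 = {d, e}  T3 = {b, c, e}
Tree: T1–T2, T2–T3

No — edge (c,d) lies in no bag.

A tree decomposition must satisfy three properties: every vertex lies in some bag; for every edge, both endpoints lie together in some bag; and for every vertex, the bags containing it form a connected subtree. Here edge (c,d) lies in no bag, so the decomposition is invalid.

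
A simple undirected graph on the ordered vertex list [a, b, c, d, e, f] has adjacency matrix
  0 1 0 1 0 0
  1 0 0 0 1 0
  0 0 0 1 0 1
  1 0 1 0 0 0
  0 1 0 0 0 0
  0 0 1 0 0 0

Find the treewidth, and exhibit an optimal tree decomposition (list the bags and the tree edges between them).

Each bag holds 2 vertices, so the decomposition has width 1, which upper-bounds the treewidth. G has an edge, so its treewidth is at least 1. Hence tw(G) = 1 exactly.

Treewidth 1.
One optimal decomposition is:
Bags: B1 = {c, f}  B2 = {c, d}  B3 = {a, d}  B4 = {a, b}  B5 = {b, e}
Tree: B1–B2, B2–B3, B3–B4, B4–B5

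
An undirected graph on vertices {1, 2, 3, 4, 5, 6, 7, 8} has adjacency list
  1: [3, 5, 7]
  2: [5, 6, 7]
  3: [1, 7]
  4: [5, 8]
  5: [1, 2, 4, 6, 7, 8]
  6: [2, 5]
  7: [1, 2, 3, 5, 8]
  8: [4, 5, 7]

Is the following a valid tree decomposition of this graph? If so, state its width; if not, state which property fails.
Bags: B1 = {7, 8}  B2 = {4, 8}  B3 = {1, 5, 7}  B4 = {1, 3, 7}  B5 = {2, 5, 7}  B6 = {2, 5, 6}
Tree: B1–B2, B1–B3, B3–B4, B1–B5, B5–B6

No — edge (5,8) lies in no bag.

A tree decomposition must satisfy three properties: every vertex lies in some bag; for every edge, both endpoints lie together in some bag; and for every vertex, the bags containing it form a connected subtree. Here edge (5,8) lies in no bag, so the decomposition is invalid.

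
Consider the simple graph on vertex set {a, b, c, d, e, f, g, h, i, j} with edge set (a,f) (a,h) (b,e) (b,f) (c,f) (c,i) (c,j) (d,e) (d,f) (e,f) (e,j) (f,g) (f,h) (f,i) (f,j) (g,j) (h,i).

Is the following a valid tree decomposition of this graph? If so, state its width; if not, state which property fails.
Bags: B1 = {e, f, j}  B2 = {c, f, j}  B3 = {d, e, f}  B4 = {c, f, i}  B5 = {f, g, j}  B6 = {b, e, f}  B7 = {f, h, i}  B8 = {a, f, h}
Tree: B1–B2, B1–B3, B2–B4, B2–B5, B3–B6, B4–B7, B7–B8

Vertex coverage: the bags together contain {a, b, c, d, e, f, g, h, i, j}, the full vertex set. Edge coverage: each edge of G has both endpoints in at least one bag. Running intersection: for every vertex, the bags containing it form a connected subtree. All three properties hold, so this is a valid tree decomposition of width max|bag| − 1 = 2, and hence tw(G) ≤ 2.

Yes; width 2.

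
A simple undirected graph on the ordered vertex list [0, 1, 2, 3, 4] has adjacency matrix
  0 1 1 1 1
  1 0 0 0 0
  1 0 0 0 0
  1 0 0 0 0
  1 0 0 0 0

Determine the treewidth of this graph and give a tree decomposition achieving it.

The largest bag has 2 vertices, giving width 1; this decomposition certifies tw(G) ≤ 1. Any graph with an edge has treewidth ≥ 1, and G has the edge 0–4. The upper and lower bounds meet at 1, so that is the treewidth.

Treewidth 1.
One optimal decomposition is:
Bags: B1 = {0, 4}  B2 = {0, 2}  B3 = {0, 3}  B4 = {0, 1}
Tree: B1–B2, B2–B3, B3–B4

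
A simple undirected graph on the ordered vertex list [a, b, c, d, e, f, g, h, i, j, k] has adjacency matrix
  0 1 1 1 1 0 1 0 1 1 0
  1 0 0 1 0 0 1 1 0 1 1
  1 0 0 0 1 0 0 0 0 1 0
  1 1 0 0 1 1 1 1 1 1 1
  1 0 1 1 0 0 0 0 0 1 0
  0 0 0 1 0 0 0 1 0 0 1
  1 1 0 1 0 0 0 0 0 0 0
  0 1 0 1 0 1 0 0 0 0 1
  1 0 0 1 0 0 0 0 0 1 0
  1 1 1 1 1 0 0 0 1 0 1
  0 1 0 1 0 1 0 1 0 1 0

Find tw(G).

A width-3 tree decomposition is:
Bags: B1 = {b, d, h, k}  B2 = {b, d, j, k}  B3 = {a, b, d, j}  B4 = {a, b, d, g}  B5 = {a, d, i, j}  B6 = {d, f, h, k}  B7 = {a, d, e, j}  B8 = {a, c, e, j}
Tree: B1–B2, B2–B3, B3–B4, B3–B5, B1–B6, B5–B7, B7–B8
Each bag holds 4 vertices, so the decomposition has width 3, which upper-bounds the treewidth. On the other hand G contains the 4-clique {a, d, e, j}. A clique must lie in a single bag of any decomposition, so no decomposition can have width below 3. Combining the bounds, tw(G) = 3.

3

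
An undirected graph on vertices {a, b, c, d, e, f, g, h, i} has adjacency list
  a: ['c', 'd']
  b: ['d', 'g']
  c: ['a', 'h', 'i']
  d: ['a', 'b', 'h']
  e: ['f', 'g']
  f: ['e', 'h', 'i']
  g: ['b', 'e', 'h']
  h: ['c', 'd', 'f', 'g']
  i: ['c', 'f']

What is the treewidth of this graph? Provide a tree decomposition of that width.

Every bag has size at most 4, so the width is 4 − 1 = 3 and tw(G) ≤ 3. For the lower bound: the 4 vertex sets {a,b,d}, {g}, {h}, {c,e,f,i} are disjoint, each induces a connected subgraph, and every pair is joined by at least one edge of G. Contracting each set to a single vertex therefore yields K_{4} as a minor, and since treewidth is minor-monotone, tw(G) ≥ tw(K_{4}) = 3. Hence tw(G) = 3 exactly.

Treewidth 3.
One optimal decomposition is:
Bags: B1 = {a, b, d, g}  B2 = {a, d, g, h}  B3 = {a, c, g, h}  B4 = {c, e, g, h}  B5 = {c, e, f, h}  B6 = {c, e, f, i}
Tree: B1–B2, B2–B3, B3–B4, B4–B5, B5–B6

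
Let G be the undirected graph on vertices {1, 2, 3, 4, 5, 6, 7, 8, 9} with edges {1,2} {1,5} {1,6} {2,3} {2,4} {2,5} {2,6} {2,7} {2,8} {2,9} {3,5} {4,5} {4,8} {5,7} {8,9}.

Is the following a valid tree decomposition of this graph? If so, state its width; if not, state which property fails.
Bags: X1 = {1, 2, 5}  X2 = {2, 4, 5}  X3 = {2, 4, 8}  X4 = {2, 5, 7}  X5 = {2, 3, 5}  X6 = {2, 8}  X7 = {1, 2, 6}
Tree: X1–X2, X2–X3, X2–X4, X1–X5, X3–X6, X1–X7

A tree decomposition must satisfy three properties: every vertex lies in some bag; for every edge, both endpoints lie together in some bag; and for every vertex, the bags containing it form a connected subtree. Here vertex 9 appears in no bag, so the decomposition is invalid.

No — vertex 9 appears in no bag.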